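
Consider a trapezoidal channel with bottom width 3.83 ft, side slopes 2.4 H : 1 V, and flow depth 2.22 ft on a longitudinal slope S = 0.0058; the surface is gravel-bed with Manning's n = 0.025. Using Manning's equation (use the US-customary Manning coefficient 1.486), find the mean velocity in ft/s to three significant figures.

A = (b + z·y)·y = (3.83 + 2.4×2.22)×2.22 = 20.33 ft²
P = b + 2y√(1+z²) = 3.83 + 2×2.22×√(1+2.4²) = 15.37 ft
R = A/P = 20.33/15.37 = 1.322 ft
Q = (1.486/n)·A·R^(2/3)·S^(1/2) = (1.486/0.025) × 20.33 × 1.322^(2/3) × 0.0058^(1/2) = 110.9 ft³/s
V = Q/A = 110.9/20.33 = 5.454 ft/s

5.45 ft/s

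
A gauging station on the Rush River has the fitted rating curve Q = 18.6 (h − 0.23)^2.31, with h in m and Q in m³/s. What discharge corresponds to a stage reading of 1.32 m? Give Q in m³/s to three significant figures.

22.7 m³/s

Q = 18.6 × (1.32 − 0.23)^2.31 = 18.6 × 1.09^2.31 = 22.70 m³/s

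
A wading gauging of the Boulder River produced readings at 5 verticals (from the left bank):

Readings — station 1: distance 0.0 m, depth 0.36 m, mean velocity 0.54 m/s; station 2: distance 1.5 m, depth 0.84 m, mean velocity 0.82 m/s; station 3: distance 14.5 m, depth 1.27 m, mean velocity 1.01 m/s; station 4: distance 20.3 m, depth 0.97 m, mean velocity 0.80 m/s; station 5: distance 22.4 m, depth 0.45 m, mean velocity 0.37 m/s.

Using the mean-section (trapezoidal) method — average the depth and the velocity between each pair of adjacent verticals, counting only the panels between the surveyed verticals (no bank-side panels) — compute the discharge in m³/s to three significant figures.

19.9 m³/s

Panel 1-2: Δb = 1.5 m, d̄ = (0.36+0.84)/2 = 0.6, v̄ = (0.54+0.82)/2 = 0.68 → q = 1.5×0.6×0.68 = 0.6120 m³/s
Panel 2-3: Δb = 13 m, d̄ = (0.84+1.27)/2 = 1.055, v̄ = (0.82+1.01)/2 = 0.915 → q = 13×1.055×0.915 = 12.55 m³/s
Panel 3-4: Δb = 5.8 m, d̄ = (1.27+0.97)/2 = 1.12, v̄ = (1.01+0.80)/2 = 0.905 → q = 5.8×1.12×0.905 = 5.879 m³/s
Panel 4-5: Δb = 2.1 m, d̄ = (0.97+0.45)/2 = 0.71, v̄ = (0.80+0.37)/2 = 0.585 → q = 2.1×0.71×0.585 = 0.8722 m³/s
Q = Σ q = 19.91 m³/s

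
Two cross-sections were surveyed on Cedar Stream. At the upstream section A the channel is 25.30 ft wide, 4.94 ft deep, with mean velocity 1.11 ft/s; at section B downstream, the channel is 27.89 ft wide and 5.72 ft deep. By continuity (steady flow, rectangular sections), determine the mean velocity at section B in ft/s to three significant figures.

Q = A₁V₁ = (25.30×4.94) × 1.11 = 138.7 ft³/s
A₂ = 27.89 × 5.72 = 159.5 ft²
V₂ = Q/A₂ = 138.7/159.5 = 0.8696 ft/s

0.870 ft/s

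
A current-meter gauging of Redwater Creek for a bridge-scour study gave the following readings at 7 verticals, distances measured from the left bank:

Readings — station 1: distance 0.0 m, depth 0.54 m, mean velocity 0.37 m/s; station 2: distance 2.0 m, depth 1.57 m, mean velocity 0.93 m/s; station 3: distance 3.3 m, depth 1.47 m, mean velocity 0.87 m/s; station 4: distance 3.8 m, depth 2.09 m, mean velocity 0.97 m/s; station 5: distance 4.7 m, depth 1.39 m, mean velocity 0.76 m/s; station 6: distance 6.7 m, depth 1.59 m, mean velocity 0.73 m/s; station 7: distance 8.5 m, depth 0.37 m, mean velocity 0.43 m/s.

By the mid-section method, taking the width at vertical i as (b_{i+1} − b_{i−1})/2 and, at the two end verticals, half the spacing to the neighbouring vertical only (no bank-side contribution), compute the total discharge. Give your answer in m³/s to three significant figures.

9.06 m³/s

w_1 = (2.0 − 0.0)/2 = 1 m; q_1 = 0.37 × 0.54 × 1 = 0.1998 m³/s
w_2 = (3.3 − 0.0)/2 = 1.65 m; q_2 = 0.93 × 1.57 × 1.65 = 2.409 m³/s
w_3 = (3.8 − 2.0)/2 = 0.9 m; q_3 = 0.87 × 1.47 × 0.9 = 1.151 m³/s
w_4 = (4.7 − 3.3)/2 = 0.7 m; q_4 = 0.97 × 2.09 × 0.7 = 1.419 m³/s
w_5 = (6.7 − 3.8)/2 = 1.45 m; q_5 = 0.76 × 1.39 × 1.45 = 1.532 m³/s
w_6 = (8.5 − 4.7)/2 = 1.9 m; q_6 = 0.73 × 1.59 × 1.9 = 2.205 m³/s
w_7 = (8.5 − 6.7)/2 = 0.9 m; q_7 = 0.43 × 0.37 × 0.9 = 0.1432 m³/s
Q = Σ qᵢ = 9.059 m³/s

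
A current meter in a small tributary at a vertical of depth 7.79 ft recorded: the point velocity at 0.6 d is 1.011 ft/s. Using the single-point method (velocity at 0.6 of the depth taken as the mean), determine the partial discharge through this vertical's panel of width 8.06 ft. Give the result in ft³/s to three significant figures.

v̄ = v₀.₆ = 1.011 ft/s
q = v̄ × d × w = 1.011 × 7.79 × 8.06 = 63.48 ft³/s

63.5 ft³/s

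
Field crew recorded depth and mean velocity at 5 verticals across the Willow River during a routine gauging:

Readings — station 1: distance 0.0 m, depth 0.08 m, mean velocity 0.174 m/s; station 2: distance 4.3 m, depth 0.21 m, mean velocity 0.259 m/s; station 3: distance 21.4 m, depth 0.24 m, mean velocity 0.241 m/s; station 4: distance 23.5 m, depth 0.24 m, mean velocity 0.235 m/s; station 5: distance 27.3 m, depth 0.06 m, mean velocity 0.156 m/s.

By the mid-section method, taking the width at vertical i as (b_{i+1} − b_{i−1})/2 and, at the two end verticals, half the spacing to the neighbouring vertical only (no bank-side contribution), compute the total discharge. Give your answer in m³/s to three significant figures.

1.35 m³/s

w_1 = (4.3 − 0.0)/2 = 2.15 m; q_1 = 0.174 × 0.08 × 2.15 = 0.02993 m³/s
w_2 = (21.4 − 0.0)/2 = 10.7 m; q_2 = 0.259 × 0.21 × 10.7 = 0.5820 m³/s
w_3 = (23.5 − 4.3)/2 = 9.6 m; q_3 = 0.241 × 0.24 × 9.6 = 0.5553 m³/s
w_4 = (27.3 − 21.4)/2 = 2.95 m; q_4 = 0.235 × 0.24 × 2.95 = 0.1664 m³/s
w_5 = (27.3 − 23.5)/2 = 1.9 m; q_5 = 0.156 × 0.06 × 1.9 = 0.01778 m³/s
Q = Σ qᵢ = 1.351 m³/s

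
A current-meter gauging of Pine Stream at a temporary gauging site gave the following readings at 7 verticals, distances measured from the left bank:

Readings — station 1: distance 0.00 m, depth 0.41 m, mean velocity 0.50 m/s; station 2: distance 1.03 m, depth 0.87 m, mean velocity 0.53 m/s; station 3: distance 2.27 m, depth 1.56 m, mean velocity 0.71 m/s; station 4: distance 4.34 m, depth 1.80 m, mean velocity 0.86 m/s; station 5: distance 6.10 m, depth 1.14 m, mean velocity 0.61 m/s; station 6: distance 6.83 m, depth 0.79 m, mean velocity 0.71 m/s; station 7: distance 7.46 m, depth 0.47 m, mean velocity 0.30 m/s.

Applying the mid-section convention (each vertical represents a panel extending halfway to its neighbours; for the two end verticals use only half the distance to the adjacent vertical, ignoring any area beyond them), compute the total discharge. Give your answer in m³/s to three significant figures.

6.72 m³/s

w_1 = (1.03 − 0.00)/2 = 0.515 m; q_1 = 0.50 × 0.41 × 0.515 = 0.1056 m³/s
w_2 = (2.27 − 0.00)/2 = 1.135 m; q_2 = 0.53 × 0.87 × 1.135 = 0.5233 m³/s
w_3 = (4.34 − 1.03)/2 = 1.655 m; q_3 = 0.71 × 1.56 × 1.655 = 1.833 m³/s
w_4 = (6.10 − 2.27)/2 = 1.915 m; q_4 = 0.86 × 1.80 × 1.915 = 2.964 m³/s
w_5 = (6.83 − 4.34)/2 = 1.245 m; q_5 = 0.61 × 1.14 × 1.245 = 0.8658 m³/s
w_6 = (7.46 − 6.10)/2 = 0.68 m; q_6 = 0.71 × 0.79 × 0.68 = 0.3814 m³/s
w_7 = (7.46 − 6.83)/2 = 0.315 m; q_7 = 0.30 × 0.47 × 0.315 = 0.04442 m³/s
Q = Σ qᵢ = 6.718 m³/s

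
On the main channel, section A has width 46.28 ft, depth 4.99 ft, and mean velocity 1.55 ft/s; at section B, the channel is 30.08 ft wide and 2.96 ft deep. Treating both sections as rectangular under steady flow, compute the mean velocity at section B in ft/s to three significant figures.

Q = A₁V₁ = (46.28×4.99) × 1.55 = 358.0 ft³/s
A₂ = 30.08 × 2.96 = 89.04 ft²
V₂ = Q/A₂ = 358.0/89.04 = 4.020 ft/s

4.02 ft/s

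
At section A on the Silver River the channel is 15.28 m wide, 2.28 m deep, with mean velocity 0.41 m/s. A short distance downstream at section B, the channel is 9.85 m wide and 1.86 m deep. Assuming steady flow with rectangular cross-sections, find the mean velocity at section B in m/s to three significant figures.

Q = A₁V₁ = (15.28×2.28) × 0.41 = 14.28 m³/s
A₂ = 9.85 × 1.86 = 18.32 m²
V₂ = Q/A₂ = 14.28/18.32 = 0.7796 m/s

0.780 m/s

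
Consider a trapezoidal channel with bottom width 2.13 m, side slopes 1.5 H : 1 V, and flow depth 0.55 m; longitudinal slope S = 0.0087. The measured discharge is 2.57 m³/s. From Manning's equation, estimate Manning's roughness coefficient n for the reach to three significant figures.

A = (b + z·y)·y = (2.13 + 1.5×0.55)×0.55 = 1.625 m²
P = b + 2y√(1+z²) = 2.13 + 2×0.55×√(1+1.5²) = 4.113 m
R = A/P = 1.625/4.113 = 0.3951 m
n = (1/Q)·A·R^(2/3)·S^(1/2) = (1/2.57) × 1.625 × 0.5385 × 0.09327 = 0.03176

0.0318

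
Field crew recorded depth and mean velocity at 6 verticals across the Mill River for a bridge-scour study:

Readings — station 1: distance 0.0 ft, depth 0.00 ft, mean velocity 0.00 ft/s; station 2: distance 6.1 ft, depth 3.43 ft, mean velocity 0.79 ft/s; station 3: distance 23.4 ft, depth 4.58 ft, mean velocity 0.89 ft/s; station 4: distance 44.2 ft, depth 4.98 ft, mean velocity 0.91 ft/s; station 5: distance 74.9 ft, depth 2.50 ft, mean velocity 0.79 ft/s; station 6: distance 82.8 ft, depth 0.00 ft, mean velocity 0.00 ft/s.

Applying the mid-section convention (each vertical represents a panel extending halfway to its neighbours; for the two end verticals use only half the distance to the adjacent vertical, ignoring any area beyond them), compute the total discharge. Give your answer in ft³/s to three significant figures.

264 ft³/s

w_2 = (23.4 − 0.0)/2 = 11.7 ft; q_2 = 0.79 × 3.43 × 11.7 = 31.70 ft³/s
w_3 = (44.2 − 6.1)/2 = 19.05 ft; q_3 = 0.89 × 4.58 × 19.05 = 77.65 ft³/s
w_4 = (74.9 − 23.4)/2 = 25.75 ft; q_4 = 0.91 × 4.98 × 25.75 = 116.7 ft³/s
w_5 = (82.8 − 44.2)/2 = 19.3 ft; q_5 = 0.79 × 2.50 × 19.3 = 38.12 ft³/s
Stations 1, 6 contribute zero (depth or velocity is 0).
Q = Σ qᵢ = 264.2 ft³/s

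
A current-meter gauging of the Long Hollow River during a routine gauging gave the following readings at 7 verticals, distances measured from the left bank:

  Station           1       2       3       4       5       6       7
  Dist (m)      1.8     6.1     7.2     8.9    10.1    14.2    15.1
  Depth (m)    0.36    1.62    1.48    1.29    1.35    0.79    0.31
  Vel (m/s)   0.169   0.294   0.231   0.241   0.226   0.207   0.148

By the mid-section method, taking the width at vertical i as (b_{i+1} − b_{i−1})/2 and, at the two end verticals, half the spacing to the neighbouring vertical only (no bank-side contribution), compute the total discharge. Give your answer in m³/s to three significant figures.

w_1 = (6.1 − 1.8)/2 = 2.15 m; q_1 = 0.169 × 0.36 × 2.15 = 0.1308 m³/s
w_2 = (7.2 − 1.8)/2 = 2.7 m; q_2 = 0.294 × 1.62 × 2.7 = 1.286 m³/s
w_3 = (8.9 − 6.1)/2 = 1.4 m; q_3 = 0.231 × 1.48 × 1.4 = 0.4786 m³/s
w_4 = (10.1 − 7.2)/2 = 1.45 m; q_4 = 0.241 × 1.29 × 1.45 = 0.4508 m³/s
w_5 = (14.2 − 8.9)/2 = 2.65 m; q_5 = 0.226 × 1.35 × 2.65 = 0.8085 m³/s
w_6 = (15.1 − 10.1)/2 = 2.5 m; q_6 = 0.207 × 0.79 × 2.5 = 0.4088 m³/s
w_7 = (15.1 − 14.2)/2 = 0.45 m; q_7 = 0.148 × 0.31 × 0.45 = 0.02065 m³/s
Q = Σ qᵢ = 3.584 m³/s

3.58 m³/s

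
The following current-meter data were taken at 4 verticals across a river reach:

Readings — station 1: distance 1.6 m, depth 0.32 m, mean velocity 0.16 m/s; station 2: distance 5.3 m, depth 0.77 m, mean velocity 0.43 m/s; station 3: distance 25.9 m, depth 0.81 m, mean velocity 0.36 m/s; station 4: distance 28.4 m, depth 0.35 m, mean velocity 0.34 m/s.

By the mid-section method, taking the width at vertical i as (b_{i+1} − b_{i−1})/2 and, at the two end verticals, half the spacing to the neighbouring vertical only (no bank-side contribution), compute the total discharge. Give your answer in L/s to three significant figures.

w_1 = (5.3 − 1.6)/2 = 1.85 m; q_1 = 0.16 × 0.32 × 1.85 = 0.09472 m³/s
w_2 = (25.9 − 1.6)/2 = 12.15 m; q_2 = 0.43 × 0.77 × 12.15 = 4.023 m³/s
w_3 = (28.4 − 5.3)/2 = 11.55 m; q_3 = 0.36 × 0.81 × 11.55 = 3.368 m³/s
w_4 = (28.4 − 25.9)/2 = 1.25 m; q_4 = 0.34 × 0.35 × 1.25 = 0.1488 m³/s
Q = Σ qᵢ = 7.634 m³/s
= 7.634 × 1000 = 7634 L/s

7630 L/s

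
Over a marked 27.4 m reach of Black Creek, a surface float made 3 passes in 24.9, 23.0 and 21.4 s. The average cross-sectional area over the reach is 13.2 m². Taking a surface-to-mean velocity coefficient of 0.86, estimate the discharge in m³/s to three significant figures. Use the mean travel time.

t̄ = (24.9 + 23.0 + 21.4) / 3 = 23.1 s
v_surface = L / t̄ = 27.4 / 23.1 = 1.186 m/s
v_mean = 0.86 × 1.186 = 1.020 m/s
Q = A × v_mean = 13.2 × 1.020 = 13.47 m³/s

13.5 m³/s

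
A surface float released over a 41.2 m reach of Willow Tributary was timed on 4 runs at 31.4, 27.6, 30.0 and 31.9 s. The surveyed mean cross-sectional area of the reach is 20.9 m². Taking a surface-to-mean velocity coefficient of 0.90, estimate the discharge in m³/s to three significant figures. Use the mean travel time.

t̄ = (31.4 + 27.6 + 30.0 + 31.9) / 4 = 30.225 s
v_surface = L / t̄ = 41.2 / 30.225 = 1.363 m/s
v_mean = 0.90 × 1.363 = 1.227 m/s
Q = A × v_mean = 20.9 × 1.227 = 25.64 m³/s

25.6 m³/s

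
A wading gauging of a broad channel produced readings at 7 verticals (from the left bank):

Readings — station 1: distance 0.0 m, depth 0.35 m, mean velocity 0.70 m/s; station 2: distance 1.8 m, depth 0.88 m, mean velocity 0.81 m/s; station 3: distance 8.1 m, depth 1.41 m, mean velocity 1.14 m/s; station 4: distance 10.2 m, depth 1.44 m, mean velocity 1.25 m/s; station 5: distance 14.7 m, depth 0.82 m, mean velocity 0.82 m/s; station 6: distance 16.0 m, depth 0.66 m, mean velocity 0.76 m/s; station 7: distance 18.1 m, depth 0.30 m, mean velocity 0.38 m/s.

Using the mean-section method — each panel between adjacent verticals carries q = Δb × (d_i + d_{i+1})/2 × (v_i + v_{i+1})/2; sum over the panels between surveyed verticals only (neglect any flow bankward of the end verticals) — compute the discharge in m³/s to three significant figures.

18.0 m³/s

Panel 1-2: Δb = 1.8 m, d̄ = (0.35+0.88)/2 = 0.615, v̄ = (0.70+0.81)/2 = 0.755 → q = 1.8×0.615×0.755 = 0.8358 m³/s
Panel 2-3: Δb = 6.3 m, d̄ = (0.88+1.41)/2 = 1.145, v̄ = (0.81+1.14)/2 = 0.975 → q = 6.3×1.145×0.975 = 7.033 m³/s
Panel 3-4: Δb = 2.1 m, d̄ = (1.41+1.44)/2 = 1.425, v̄ = (1.14+1.25)/2 = 1.195 → q = 2.1×1.425×1.195 = 3.576 m³/s
Panel 4-5: Δb = 4.5 m, d̄ = (1.44+0.82)/2 = 1.13, v̄ = (1.25+0.82)/2 = 1.035 → q = 4.5×1.13×1.035 = 5.263 m³/s
Panel 5-6: Δb = 1.3 m, d̄ = (0.82+0.66)/2 = 0.74, v̄ = (0.82+0.76)/2 = 0.79 → q = 1.3×0.74×0.79 = 0.7600 m³/s
Panel 6-7: Δb = 2.1 m, d̄ = (0.66+0.30)/2 = 0.48, v̄ = (0.76+0.38)/2 = 0.57 → q = 2.1×0.48×0.57 = 0.5746 m³/s
Q = Σ q = 18.04 m³/s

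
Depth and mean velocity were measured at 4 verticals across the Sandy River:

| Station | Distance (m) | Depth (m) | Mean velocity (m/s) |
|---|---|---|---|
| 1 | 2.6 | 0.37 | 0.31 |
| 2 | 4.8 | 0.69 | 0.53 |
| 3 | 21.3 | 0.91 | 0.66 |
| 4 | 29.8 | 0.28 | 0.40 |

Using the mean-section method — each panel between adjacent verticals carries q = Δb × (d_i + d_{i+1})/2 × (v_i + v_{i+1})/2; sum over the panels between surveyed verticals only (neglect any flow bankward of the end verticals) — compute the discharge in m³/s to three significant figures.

11.0 m³/s

Panel 1-2: Δb = 2.2 m, d̄ = (0.37+0.69)/2 = 0.53, v̄ = (0.31+0.53)/2 = 0.42 → q = 2.2×0.53×0.42 = 0.4897 m³/s
Panel 2-3: Δb = 16.5 m, d̄ = (0.69+0.91)/2 = 0.8, v̄ = (0.53+0.66)/2 = 0.595 → q = 16.5×0.8×0.595 = 7.854 m³/s
Panel 3-4: Δb = 8.5 m, d̄ = (0.91+0.28)/2 = 0.595, v̄ = (0.66+0.40)/2 = 0.53 → q = 8.5×0.595×0.53 = 2.680 m³/s
Q = Σ q = 11.02 m³/s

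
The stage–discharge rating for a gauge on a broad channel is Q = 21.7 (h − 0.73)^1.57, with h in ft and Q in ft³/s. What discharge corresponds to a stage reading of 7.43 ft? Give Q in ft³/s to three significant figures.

Q = 21.7 × (7.43 − 0.73)^1.57 = 21.7 × 6.7^1.57 = 429.9 ft³/s

430 ft³/s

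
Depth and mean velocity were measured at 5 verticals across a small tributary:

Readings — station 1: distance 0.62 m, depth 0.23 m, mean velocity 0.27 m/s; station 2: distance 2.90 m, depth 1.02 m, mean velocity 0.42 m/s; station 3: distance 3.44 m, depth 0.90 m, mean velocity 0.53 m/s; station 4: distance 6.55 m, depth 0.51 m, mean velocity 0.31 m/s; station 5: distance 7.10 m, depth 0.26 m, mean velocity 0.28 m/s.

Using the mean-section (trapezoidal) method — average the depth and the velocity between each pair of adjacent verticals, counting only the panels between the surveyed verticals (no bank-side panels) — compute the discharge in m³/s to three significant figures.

Panel 1-2: Δb = 2.28 m, d̄ = (0.23+1.02)/2 = 0.625, v̄ = (0.27+0.42)/2 = 0.345 → q = 2.28×0.625×0.345 = 0.4916 m³/s
Panel 2-3: Δb = 0.54 m, d̄ = (1.02+0.90)/2 = 0.96, v̄ = (0.42+0.53)/2 = 0.475 → q = 0.54×0.96×0.475 = 0.2462 m³/s
Panel 3-4: Δb = 3.11 m, d̄ = (0.90+0.51)/2 = 0.705, v̄ = (0.53+0.31)/2 = 0.42 → q = 3.11×0.705×0.42 = 0.9209 m³/s
Panel 4-5: Δb = 0.55 m, d̄ = (0.51+0.26)/2 = 0.385, v̄ = (0.31+0.28)/2 = 0.295 → q = 0.55×0.385×0.295 = 0.06247 m³/s
Q = Σ q = 1.721 m³/s

1.72 m³/s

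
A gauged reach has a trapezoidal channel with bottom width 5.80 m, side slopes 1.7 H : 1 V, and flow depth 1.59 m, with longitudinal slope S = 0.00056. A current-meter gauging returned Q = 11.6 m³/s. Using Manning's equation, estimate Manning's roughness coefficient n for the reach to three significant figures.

A = (b + z·y)·y = (5.80 + 1.7×1.59)×1.59 = 13.52 m²
P = b + 2y√(1+z²) = 5.80 + 2×1.59×√(1+1.7²) = 12.07 m
R = A/P = 13.52/12.07 = 1.120 m
n = (1/Q)·A·R^(2/3)·S^(1/2) = (1/11.6) × 13.52 × 1.078 × 0.02366 = 0.02974

0.0297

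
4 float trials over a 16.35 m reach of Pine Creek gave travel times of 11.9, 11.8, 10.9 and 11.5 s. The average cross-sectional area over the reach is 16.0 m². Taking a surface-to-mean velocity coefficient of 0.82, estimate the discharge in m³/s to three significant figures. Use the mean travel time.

t̄ = (11.9 + 11.8 + 10.9 + 11.5) / 4 = 11.525 s
v_surface = L / t̄ = 16.35 / 11.525 = 1.419 m/s
v_mean = 0.82 × 1.419 = 1.163 m/s
Q = A × v_mean = 16.0 × 1.163 = 18.61 m³/s

18.6 m³/s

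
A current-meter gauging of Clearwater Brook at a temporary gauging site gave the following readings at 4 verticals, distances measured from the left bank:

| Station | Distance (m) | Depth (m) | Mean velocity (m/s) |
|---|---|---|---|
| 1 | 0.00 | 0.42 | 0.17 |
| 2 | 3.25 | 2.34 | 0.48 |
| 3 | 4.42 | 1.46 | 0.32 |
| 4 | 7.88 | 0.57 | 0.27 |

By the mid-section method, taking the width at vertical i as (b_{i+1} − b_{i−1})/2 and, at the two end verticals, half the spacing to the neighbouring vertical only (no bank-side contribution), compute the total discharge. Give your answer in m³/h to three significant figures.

14200 m³/h

w_1 = (3.25 − 0.00)/2 = 1.625 m; q_1 = 0.17 × 0.42 × 1.625 = 0.1160 m³/s
w_2 = (4.42 − 0.00)/2 = 2.21 m; q_2 = 0.48 × 2.34 × 2.21 = 2.482 m³/s
w_3 = (7.88 − 3.25)/2 = 2.315 m; q_3 = 0.32 × 1.46 × 2.315 = 1.082 m³/s
w_4 = (7.88 − 4.42)/2 = 1.73 m; q_4 = 0.27 × 0.57 × 1.73 = 0.2662 m³/s
Q = Σ qᵢ = 3.946 m³/s
= 3.946 × 3600 = 14210 m³/h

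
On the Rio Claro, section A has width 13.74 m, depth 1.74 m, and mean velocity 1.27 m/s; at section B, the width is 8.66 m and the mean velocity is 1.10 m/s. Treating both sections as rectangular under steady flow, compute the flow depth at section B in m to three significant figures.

3.19 m

Q = A₁V₁ = (13.74×1.74) × 1.27 = 30.36 m³/s
d₂ = Q/(b₂ V₂) = 30.36/(8.66×1.10) = 3.187 m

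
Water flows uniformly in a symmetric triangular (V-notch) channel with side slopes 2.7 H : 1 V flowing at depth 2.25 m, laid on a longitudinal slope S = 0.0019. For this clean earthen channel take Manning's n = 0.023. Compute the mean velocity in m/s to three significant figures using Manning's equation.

1.96 m/s

A = z·y² = 2.7×2.25² = 13.67 m²
P = 2y√(1+z²) = 2×2.25×√(1+2.7²) = 12.96 m
R = A/P = 13.67/12.96 = 1.055 m
Q = (1/n)·A·R^(2/3)·S^(1/2) = (1/0.023) × 13.67 × 1.055^(2/3) × 0.0019^(1/2) = 26.85 m³/s
V = Q/A = 26.85/13.67 = 1.964 m/s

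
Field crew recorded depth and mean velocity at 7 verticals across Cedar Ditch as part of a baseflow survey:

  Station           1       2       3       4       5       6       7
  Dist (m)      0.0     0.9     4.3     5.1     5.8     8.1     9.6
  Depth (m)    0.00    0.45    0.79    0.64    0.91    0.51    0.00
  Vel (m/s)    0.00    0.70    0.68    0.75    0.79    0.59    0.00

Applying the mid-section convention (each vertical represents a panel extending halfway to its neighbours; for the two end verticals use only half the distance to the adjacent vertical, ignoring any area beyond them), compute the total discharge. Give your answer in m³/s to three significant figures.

3.82 m³/s

w_2 = (4.3 − 0.0)/2 = 2.15 m; q_2 = 0.70 × 0.45 × 2.15 = 0.6773 m³/s
w_3 = (5.1 − 0.9)/2 = 2.1 m; q_3 = 0.68 × 0.79 × 2.1 = 1.128 m³/s
w_4 = (5.8 − 4.3)/2 = 0.75 m; q_4 = 0.75 × 0.64 × 0.75 = 0.3600 m³/s
w_5 = (8.1 − 5.1)/2 = 1.5 m; q_5 = 0.79 × 0.91 × 1.5 = 1.078 m³/s
w_6 = (9.6 − 5.8)/2 = 1.9 m; q_6 = 0.59 × 0.51 × 1.9 = 0.5717 m³/s
Stations 1, 7 contribute zero (depth or velocity is 0).
Q = Σ qᵢ = 3.815 m³/s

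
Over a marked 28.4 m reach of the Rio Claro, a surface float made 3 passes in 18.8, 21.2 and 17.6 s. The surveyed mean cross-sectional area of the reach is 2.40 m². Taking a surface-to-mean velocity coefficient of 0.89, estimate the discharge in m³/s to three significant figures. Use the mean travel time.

3.16 m³/s

t̄ = (18.8 + 21.2 + 17.6) / 3 = 19.2 s
v_surface = L / t̄ = 28.4 / 19.2 = 1.479 m/s
v_mean = 0.89 × 1.479 = 1.316 m/s
Q = A × v_mean = 2.40 × 1.316 = 3.160 m³/s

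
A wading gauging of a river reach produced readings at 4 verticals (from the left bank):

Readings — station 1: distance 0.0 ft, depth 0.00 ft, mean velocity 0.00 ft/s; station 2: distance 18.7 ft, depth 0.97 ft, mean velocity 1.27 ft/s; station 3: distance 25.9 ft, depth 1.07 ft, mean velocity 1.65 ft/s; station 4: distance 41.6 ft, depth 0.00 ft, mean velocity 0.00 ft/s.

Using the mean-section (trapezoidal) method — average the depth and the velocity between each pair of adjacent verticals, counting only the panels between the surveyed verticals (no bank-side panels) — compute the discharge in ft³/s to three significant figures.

23.4 ft³/s

Panel 1-2: Δb = 18.7 ft, d̄ = (0.00+0.97)/2 = 0.485, v̄ = (0.00+1.27)/2 = 0.635 → q = 18.7×0.485×0.635 = 5.759 ft³/s
Panel 2-3: Δb = 7.2 ft, d̄ = (0.97+1.07)/2 = 1.02, v̄ = (1.27+1.65)/2 = 1.46 → q = 7.2×1.02×1.46 = 10.72 ft³/s
Panel 3-4: Δb = 15.7 ft, d̄ = (1.07+0.00)/2 = 0.535, v̄ = (1.65+0.00)/2 = 0.825 → q = 15.7×0.535×0.825 = 6.930 ft³/s
Q = Σ q = 23.41 ft³/s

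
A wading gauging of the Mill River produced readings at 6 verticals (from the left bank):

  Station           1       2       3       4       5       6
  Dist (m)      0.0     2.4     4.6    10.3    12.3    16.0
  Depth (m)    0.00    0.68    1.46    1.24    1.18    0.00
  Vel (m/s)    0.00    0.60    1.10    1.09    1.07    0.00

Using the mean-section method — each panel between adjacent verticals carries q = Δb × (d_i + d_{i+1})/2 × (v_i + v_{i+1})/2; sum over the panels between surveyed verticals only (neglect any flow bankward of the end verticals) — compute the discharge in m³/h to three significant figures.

Panel 1-2: Δb = 2.4 m, d̄ = (0.00+0.68)/2 = 0.34, v̄ = (0.00+0.60)/2 = 0.3 → q = 2.4×0.34×0.3 = 0.2448 m³/s
Panel 2-3: Δb = 2.2 m, d̄ = (0.68+1.46)/2 = 1.07, v̄ = (0.60+1.10)/2 = 0.85 → q = 2.2×1.07×0.85 = 2.001 m³/s
Panel 3-4: Δb = 5.7 m, d̄ = (1.46+1.24)/2 = 1.35, v̄ = (1.10+1.09)/2 = 1.095 → q = 5.7×1.35×1.095 = 8.426 m³/s
Panel 4-5: Δb = 2 m, d̄ = (1.24+1.18)/2 = 1.21, v̄ = (1.09+1.07)/2 = 1.08 → q = 2×1.21×1.08 = 2.614 m³/s
Panel 5-6: Δb = 3.7 m, d̄ = (1.18+0.00)/2 = 0.59, v̄ = (1.07+0.00)/2 = 0.535 → q = 3.7×0.59×0.535 = 1.168 m³/s
Q = Σ q = 14.45 m³/s
= 14.45 × 3600 = 52030 m³/h

52000 m³/h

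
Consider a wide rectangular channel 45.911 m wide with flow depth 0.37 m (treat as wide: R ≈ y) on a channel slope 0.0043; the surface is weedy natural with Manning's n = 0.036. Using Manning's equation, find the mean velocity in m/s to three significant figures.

0.939 m/s

A = b·y = 45.911 × 0.37 = 16.99 m²
Wide channel: R ≈ y = 0.37 m
Q = (1/n)·A·R^(2/3)·S^(1/2) = (1/0.036) × 16.99 × 0.3700^(2/3) × 0.0043^(1/2) = 15.95 m³/s
V = Q/A = 15.95/16.99 = 0.9388 m/s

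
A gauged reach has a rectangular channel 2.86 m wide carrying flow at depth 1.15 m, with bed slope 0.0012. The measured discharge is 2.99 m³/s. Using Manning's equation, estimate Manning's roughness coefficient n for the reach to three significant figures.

0.0282

A = b·y = 2.86 × 1.15 = 3.289 m²
P = b + 2y = 2.86 + 2×1.15 = 5.160 m
R = A/P = 3.289/5.160 = 0.6374 m
n = (1/Q)·A·R^(2/3)·S^(1/2) = (1/2.99) × 3.289 × 0.7406 × 0.03464 = 0.02822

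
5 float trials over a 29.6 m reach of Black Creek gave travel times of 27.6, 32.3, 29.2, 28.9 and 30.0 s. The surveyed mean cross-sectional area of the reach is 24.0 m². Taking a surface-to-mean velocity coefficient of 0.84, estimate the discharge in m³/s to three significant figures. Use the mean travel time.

20.2 m³/s

t̄ = (27.6 + 32.3 + 29.2 + 28.9 + 30.0) / 5 = 29.6 s
v_surface = L / t̄ = 29.6 / 29.6 = 1.000 m/s
v_mean = 0.84 × 1.000 = 0.8400 m/s
Q = A × v_mean = 24.0 × 0.8400 = 20.16 m³/s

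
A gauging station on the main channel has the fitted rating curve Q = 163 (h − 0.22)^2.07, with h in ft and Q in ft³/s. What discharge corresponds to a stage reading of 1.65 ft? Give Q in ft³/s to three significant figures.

342 ft³/s

Q = 163 × (1.65 − 0.22)^2.07 = 163 × 1.43^2.07 = 341.8 ft³/s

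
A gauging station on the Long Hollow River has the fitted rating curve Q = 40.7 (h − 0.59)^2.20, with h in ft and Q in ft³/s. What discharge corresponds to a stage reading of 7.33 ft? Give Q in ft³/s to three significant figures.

Q = 40.7 × (7.33 − 0.59)^2.20 = 40.7 × 6.74^2.20 = 2708 ft³/s

2710 ft³/s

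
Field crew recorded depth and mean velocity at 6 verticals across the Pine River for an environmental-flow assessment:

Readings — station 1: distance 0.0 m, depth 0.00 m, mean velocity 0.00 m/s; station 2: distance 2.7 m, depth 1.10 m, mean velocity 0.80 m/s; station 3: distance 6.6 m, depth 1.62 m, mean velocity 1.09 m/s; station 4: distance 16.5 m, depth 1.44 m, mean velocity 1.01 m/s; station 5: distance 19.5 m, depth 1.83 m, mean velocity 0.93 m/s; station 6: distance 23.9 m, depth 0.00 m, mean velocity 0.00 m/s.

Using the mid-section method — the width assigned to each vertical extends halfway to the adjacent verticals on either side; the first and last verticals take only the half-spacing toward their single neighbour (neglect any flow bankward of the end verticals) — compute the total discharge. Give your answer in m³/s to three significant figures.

30.8 m³/s

w_2 = (6.6 − 0.0)/2 = 3.3 m; q_2 = 0.80 × 1.10 × 3.3 = 2.904 m³/s
w_3 = (16.5 − 2.7)/2 = 6.9 m; q_3 = 1.09 × 1.62 × 6.9 = 12.18 m³/s
w_4 = (19.5 − 6.6)/2 = 6.45 m; q_4 = 1.01 × 1.44 × 6.45 = 9.381 m³/s
w_5 = (23.9 − 16.5)/2 = 3.7 m; q_5 = 0.93 × 1.83 × 3.7 = 6.297 m³/s
Stations 1, 6 contribute zero (depth or velocity is 0).
Q = Σ qᵢ = 30.77 m³/s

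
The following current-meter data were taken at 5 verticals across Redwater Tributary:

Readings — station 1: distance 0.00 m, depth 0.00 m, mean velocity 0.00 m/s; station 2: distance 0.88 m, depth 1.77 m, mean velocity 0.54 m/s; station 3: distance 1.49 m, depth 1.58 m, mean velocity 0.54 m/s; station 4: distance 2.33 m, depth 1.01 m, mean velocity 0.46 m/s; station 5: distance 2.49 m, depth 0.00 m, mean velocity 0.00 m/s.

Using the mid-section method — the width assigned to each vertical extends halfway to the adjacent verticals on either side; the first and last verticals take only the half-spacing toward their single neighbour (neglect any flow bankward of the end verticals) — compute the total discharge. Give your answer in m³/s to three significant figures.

w_2 = (1.49 − 0.00)/2 = 0.745 m; q_2 = 0.54 × 1.77 × 0.745 = 0.7121 m³/s
w_3 = (2.33 − 0.88)/2 = 0.725 m; q_3 = 0.54 × 1.58 × 0.725 = 0.6186 m³/s
w_4 = (2.49 − 1.49)/2 = 0.5 m; q_4 = 0.46 × 1.01 × 0.5 = 0.2323 m³/s
Stations 1, 5 contribute zero (depth or velocity is 0).
Q = Σ qᵢ = 1.563 m³/s

1.56 m³/s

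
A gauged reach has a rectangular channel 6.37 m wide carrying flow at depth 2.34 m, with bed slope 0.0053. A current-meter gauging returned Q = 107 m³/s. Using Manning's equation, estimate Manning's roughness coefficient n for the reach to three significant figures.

0.0124

A = b·y = 6.37 × 2.34 = 14.91 m²
P = b + 2y = 6.37 + 2×2.34 = 11.05 m
R = A/P = 14.91/11.05 = 1.349 m
n = (1/Q)·A·R^(2/3)·S^(1/2) = (1/107) × 14.91 × 1.221 × 0.07280 = 0.01238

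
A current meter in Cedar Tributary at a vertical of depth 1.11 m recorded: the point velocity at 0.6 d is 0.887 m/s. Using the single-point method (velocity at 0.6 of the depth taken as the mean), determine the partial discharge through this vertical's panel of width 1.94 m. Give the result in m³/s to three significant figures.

v̄ = v₀.₆ = 0.887 m/s
q = v̄ × d × w = 0.8870 × 1.11 × 1.94 = 1.910 m³/s

1.91 m³/s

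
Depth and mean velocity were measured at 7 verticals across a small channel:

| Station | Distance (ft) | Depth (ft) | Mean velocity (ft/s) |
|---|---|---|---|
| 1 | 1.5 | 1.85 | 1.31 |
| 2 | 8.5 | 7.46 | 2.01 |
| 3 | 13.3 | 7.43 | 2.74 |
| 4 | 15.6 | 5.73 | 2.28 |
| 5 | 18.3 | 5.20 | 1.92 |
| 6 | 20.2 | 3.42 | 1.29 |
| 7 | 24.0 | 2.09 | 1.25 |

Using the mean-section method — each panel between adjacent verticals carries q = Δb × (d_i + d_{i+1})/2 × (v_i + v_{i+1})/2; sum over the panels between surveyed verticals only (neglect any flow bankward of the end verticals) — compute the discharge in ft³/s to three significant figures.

Panel 1-2: Δb = 7 ft, d̄ = (1.85+7.46)/2 = 4.655, v̄ = (1.31+2.01)/2 = 1.66 → q = 7×4.655×1.66 = 54.09 ft³/s
Panel 2-3: Δb = 4.8 ft, d̄ = (7.46+7.43)/2 = 7.445, v̄ = (2.01+2.74)/2 = 2.375 → q = 4.8×7.445×2.375 = 84.87 ft³/s
Panel 3-4: Δb = 2.3 ft, d̄ = (7.43+5.73)/2 = 6.58, v̄ = (2.74+2.28)/2 = 2.51 → q = 2.3×6.58×2.51 = 37.99 ft³/s
Panel 4-5: Δb = 2.7 ft, d̄ = (5.73+5.20)/2 = 5.465, v̄ = (2.28+1.92)/2 = 2.1 → q = 2.7×5.465×2.1 = 30.99 ft³/s
Panel 5-6: Δb = 1.9 ft, d̄ = (5.20+3.42)/2 = 4.31, v̄ = (1.92+1.29)/2 = 1.605 → q = 1.9×4.31×1.605 = 13.14 ft³/s
Panel 6-7: Δb = 3.8 ft, d̄ = (3.42+2.09)/2 = 2.755, v̄ = (1.29+1.25)/2 = 1.27 → q = 3.8×2.755×1.27 = 13.30 ft³/s
Q = Σ q = 234.4 ft³/s

234 ft³/s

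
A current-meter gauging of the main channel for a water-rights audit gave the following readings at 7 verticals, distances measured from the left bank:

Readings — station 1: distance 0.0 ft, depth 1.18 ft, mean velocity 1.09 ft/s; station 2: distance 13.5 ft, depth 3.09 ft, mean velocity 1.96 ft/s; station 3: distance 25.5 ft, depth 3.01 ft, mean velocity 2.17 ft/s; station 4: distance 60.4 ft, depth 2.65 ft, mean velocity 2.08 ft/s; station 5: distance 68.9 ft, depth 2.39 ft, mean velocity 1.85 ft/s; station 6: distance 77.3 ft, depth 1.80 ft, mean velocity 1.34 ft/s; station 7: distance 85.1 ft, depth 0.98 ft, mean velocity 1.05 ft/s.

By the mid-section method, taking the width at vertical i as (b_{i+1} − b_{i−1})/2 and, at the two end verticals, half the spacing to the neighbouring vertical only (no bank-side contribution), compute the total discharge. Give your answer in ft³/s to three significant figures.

420 ft³/s

w_1 = (13.5 − 0.0)/2 = 6.75 ft; q_1 = 1.09 × 1.18 × 6.75 = 8.682 ft³/s
w_2 = (25.5 − 0.0)/2 = 12.75 ft; q_2 = 1.96 × 3.09 × 12.75 = 77.22 ft³/s
w_3 = (60.4 − 13.5)/2 = 23.45 ft; q_3 = 2.17 × 3.01 × 23.45 = 153.2 ft³/s
w_4 = (68.9 − 25.5)/2 = 21.7 ft; q_4 = 2.08 × 2.65 × 21.7 = 119.6 ft³/s
w_5 = (77.3 − 60.4)/2 = 8.45 ft; q_5 = 1.85 × 2.39 × 8.45 = 37.36 ft³/s
w_6 = (85.1 − 68.9)/2 = 8.1 ft; q_6 = 1.34 × 1.80 × 8.1 = 19.54 ft³/s
w_7 = (85.1 − 77.3)/2 = 3.9 ft; q_7 = 1.05 × 0.98 × 3.9 = 4.013 ft³/s
Q = Σ qᵢ = 419.6 ft³/s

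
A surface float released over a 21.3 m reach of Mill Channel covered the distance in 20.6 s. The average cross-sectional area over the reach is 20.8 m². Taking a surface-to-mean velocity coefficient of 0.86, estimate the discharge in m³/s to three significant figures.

18.5 m³/s

v_surface = L / t̄ = 21.3 / 20.6 = 1.034 m/s
v_mean = 0.86 × 1.034 = 0.8892 m/s
Q = A × v_mean = 20.8 × 0.8892 = 18.50 m³/s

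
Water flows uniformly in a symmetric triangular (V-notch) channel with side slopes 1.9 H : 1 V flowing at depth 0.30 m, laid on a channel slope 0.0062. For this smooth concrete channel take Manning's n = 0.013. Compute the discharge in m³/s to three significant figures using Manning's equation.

0.270 m³/s

A = z·y² = 1.9×0.30² = 0.1710 m²
P = 2y√(1+z²) = 2×0.30×√(1+1.9²) = 1.288 m
R = A/P = 0.1710/1.288 = 0.1327 m
Q = (1/n)·A·R^(2/3)·S^(1/2) = (1/0.013) × 0.1710 × 0.1327^(2/3) × 0.0062^(1/2) = 0.2695 m³/s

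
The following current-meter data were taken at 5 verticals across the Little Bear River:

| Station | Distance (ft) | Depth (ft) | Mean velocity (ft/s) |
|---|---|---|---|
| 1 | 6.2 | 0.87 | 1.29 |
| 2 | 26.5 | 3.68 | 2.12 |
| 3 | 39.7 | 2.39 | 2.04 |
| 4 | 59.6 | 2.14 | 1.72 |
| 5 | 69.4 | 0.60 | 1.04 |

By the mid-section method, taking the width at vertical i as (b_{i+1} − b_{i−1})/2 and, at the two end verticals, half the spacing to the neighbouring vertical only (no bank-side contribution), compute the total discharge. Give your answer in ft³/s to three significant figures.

w_1 = (26.5 − 6.2)/2 = 10.15 ft; q_1 = 1.29 × 0.87 × 10.15 = 11.39 ft³/s
w_2 = (39.7 − 6.2)/2 = 16.75 ft; q_2 = 2.12 × 3.68 × 16.75 = 130.7 ft³/s
w_3 = (59.6 − 26.5)/2 = 16.55 ft; q_3 = 2.04 × 2.39 × 16.55 = 80.69 ft³/s
w_4 = (69.4 − 39.7)/2 = 14.85 ft; q_4 = 1.72 × 2.14 × 14.85 = 54.66 ft³/s
w_5 = (69.4 − 59.6)/2 = 4.9 ft; q_5 = 1.04 × 0.60 × 4.9 = 3.058 ft³/s
Q = Σ qᵢ = 280.5 ft³/s

280 ft³/s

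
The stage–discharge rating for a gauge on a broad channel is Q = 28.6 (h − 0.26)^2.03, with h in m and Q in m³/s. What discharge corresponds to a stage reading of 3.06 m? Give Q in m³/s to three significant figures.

231 m³/s

Q = 28.6 × (3.06 − 0.26)^2.03 = 28.6 × 2.8^2.03 = 231.3 m³/s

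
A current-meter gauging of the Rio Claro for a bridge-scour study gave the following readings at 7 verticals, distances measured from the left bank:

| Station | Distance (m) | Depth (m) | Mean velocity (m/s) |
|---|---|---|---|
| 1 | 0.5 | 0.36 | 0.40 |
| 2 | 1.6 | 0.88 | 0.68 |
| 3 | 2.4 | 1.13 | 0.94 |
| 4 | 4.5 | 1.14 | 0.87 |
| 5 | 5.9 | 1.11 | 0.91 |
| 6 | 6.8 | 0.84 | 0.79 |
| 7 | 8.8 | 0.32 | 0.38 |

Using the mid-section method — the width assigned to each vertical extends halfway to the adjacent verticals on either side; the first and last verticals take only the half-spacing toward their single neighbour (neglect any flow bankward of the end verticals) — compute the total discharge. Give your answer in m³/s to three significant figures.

w_1 = (1.6 − 0.5)/2 = 0.55 m; q_1 = 0.40 × 0.36 × 0.55 = 0.07920 m³/s
w_2 = (2.4 − 0.5)/2 = 0.95 m; q_2 = 0.68 × 0.88 × 0.95 = 0.5685 m³/s
w_3 = (4.5 − 1.6)/2 = 1.45 m; q_3 = 0.94 × 1.13 × 1.45 = 1.540 m³/s
w_4 = (5.9 − 2.4)/2 = 1.75 m; q_4 = 0.87 × 1.14 × 1.75 = 1.736 m³/s
w_5 = (6.8 − 4.5)/2 = 1.15 m; q_5 = 0.91 × 1.11 × 1.15 = 1.162 m³/s
w_6 = (8.8 − 5.9)/2 = 1.45 m; q_6 = 0.79 × 0.84 × 1.45 = 0.9622 m³/s
w_7 = (8.8 − 6.8)/2 = 1 m; q_7 = 0.38 × 0.32 × 1 = 0.1216 m³/s
Q = Σ qᵢ = 6.169 m³/s

6.17 m³/s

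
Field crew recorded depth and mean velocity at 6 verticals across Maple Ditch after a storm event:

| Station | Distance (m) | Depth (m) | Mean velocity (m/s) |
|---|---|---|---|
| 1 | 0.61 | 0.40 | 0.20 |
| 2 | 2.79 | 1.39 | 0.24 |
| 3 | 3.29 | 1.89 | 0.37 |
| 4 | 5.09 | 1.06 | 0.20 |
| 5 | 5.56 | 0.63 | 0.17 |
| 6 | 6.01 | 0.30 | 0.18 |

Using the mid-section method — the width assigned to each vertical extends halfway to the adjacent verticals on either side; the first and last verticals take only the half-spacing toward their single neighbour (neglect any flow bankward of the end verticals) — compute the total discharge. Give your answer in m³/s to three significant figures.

1.64 m³/s

w_1 = (2.79 − 0.61)/2 = 1.09 m; q_1 = 0.20 × 0.40 × 1.09 = 0.08720 m³/s
w_2 = (3.29 − 0.61)/2 = 1.34 m; q_2 = 0.24 × 1.39 × 1.34 = 0.4470 m³/s
w_3 = (5.09 − 2.79)/2 = 1.15 m; q_3 = 0.37 × 1.89 × 1.15 = 0.8042 m³/s
w_4 = (5.56 − 3.29)/2 = 1.135 m; q_4 = 0.20 × 1.06 × 1.135 = 0.2406 m³/s
w_5 = (6.01 − 5.09)/2 = 0.46 m; q_5 = 0.17 × 0.63 × 0.46 = 0.04927 m³/s
w_6 = (6.01 − 5.56)/2 = 0.225 m; q_6 = 0.18 × 0.30 × 0.225 = 0.01215 m³/s
Q = Σ qᵢ = 1.640 m³/s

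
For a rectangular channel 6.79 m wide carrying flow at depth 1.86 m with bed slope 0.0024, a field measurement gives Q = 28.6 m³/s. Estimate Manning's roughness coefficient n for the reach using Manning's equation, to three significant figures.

0.0245

A = b·y = 6.79 × 1.86 = 12.63 m²
P = b + 2y = 6.79 + 2×1.86 = 10.51 m
R = A/P = 12.63/10.51 = 1.202 m
n = (1/Q)·A·R^(2/3)·S^(1/2) = (1/28.6) × 12.63 × 1.130 × 0.04899 = 0.02445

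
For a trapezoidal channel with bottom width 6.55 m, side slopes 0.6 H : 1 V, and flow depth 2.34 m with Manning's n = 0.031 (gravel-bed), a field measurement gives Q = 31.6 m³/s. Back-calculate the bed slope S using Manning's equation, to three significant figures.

0.00154

A = (b + z·y)·y = (6.55 + 0.6×2.34)×2.34 = 18.61 m²
P = b + 2y√(1+z²) = 6.55 + 2×2.34×√(1+0.6²) = 12.01 m
R = A/P = 18.61/12.01 = 1.550 m
S = (Q·n / (1·A·R^(2/3)))² = (31.6×0.031 / (1×18.61×1.339))² = 0.001544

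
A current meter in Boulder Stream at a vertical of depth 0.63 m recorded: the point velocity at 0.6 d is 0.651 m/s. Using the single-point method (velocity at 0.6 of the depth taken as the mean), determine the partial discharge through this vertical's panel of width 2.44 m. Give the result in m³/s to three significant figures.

v̄ = v₀.₆ = 0.651 m/s
q = v̄ × d × w = 0.6510 × 0.63 × 2.44 = 1.001 m³/s

1.00 m³/s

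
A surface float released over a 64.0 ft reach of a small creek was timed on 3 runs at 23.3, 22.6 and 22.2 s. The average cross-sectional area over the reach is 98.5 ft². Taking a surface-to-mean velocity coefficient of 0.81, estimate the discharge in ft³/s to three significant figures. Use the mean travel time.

225 ft³/s

t̄ = (23.3 + 22.6 + 22.2) / 3 = 22.7 s
v_surface = L / t̄ = 64.0 / 22.7 = 2.819 ft/s
v_mean = 0.81 × 2.819 = 2.284 ft/s
Q = A × v_mean = 98.5 × 2.284 = 224.9 ft³/s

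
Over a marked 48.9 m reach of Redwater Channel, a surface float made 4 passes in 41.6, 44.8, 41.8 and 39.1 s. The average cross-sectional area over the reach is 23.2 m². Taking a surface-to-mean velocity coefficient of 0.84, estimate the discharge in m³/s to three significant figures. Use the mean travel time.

22.8 m³/s

t̄ = (41.6 + 44.8 + 41.8 + 39.1) / 4 = 41.825 s
v_surface = L / t̄ = 48.9 / 41.825 = 1.169 m/s
v_mean = 0.84 × 1.169 = 0.9821 m/s
Q = A × v_mean = 23.2 × 0.9821 = 22.78 m³/s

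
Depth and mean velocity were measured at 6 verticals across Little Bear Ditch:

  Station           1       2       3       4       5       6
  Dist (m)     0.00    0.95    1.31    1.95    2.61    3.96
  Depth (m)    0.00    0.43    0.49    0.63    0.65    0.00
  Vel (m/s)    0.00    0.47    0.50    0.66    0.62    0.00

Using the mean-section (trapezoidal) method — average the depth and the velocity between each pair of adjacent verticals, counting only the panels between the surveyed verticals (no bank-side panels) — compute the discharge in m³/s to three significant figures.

Panel 1-2: Δb = 0.95 m, d̄ = (0.00+0.43)/2 = 0.215, v̄ = (0.00+0.47)/2 = 0.235 → q = 0.95×0.215×0.235 = 0.04800 m³/s
Panel 2-3: Δb = 0.36 m, d̄ = (0.43+0.49)/2 = 0.46, v̄ = (0.47+0.50)/2 = 0.485 → q = 0.36×0.46×0.485 = 0.08032 m³/s
Panel 3-4: Δb = 0.64 m, d̄ = (0.49+0.63)/2 = 0.56, v̄ = (0.50+0.66)/2 = 0.58 → q = 0.64×0.56×0.58 = 0.2079 m³/s
Panel 4-5: Δb = 0.66 m, d̄ = (0.63+0.65)/2 = 0.64, v̄ = (0.66+0.62)/2 = 0.64 → q = 0.66×0.64×0.64 = 0.2703 m³/s
Panel 5-6: Δb = 1.35 m, d̄ = (0.65+0.00)/2 = 0.325, v̄ = (0.62+0.00)/2 = 0.31 → q = 1.35×0.325×0.31 = 0.1360 m³/s
Q = Σ q = 0.7425 m³/s

0.743 m³/s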